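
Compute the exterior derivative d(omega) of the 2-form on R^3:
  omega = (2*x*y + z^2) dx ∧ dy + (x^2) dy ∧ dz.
d(omega) = (2*x + 2*z) dx ∧ dy ∧ dz

For a 2-form omega = sum_{i<j} g_{ij} dx_i ∧ dx_j, the exterior derivative is
  d(omega) = sum_{i<j} d(g_{ij}) ∧ dx_i ∧ dx_j = sum_{i<j, k} (∂g_{ij}/∂x_k) dx_k ∧ dx_i ∧ dx_j.
Expand each term, using dx_k ∧ dx_i ∧ dx_j = sgn(permutation) dx_{(a)} ∧ dx_{(b)} ∧ dx_{(c)} with (a < b < c) sorted:
  d(2*x*y + z^2) includes (∂/∂z)(2*x*y + z^2) dz = (2*z) dz, which multiplied by dx ∧ dy gives (2*z) dx ∧ dy ∧ dz
  d(x^2) includes (∂/∂x)(x^2) dx = (2*x) dx, which multiplied by dy ∧ dz gives (2*x) dx ∧ dy ∧ dz
Collecting like 3-forms: d(omega) = (2*x + 2*z) dx ∧ dy ∧ dz.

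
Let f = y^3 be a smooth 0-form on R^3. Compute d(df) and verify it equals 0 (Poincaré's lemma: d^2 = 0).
d(df) = 0

Step 1: df = sum_i (∂f/∂x_i) dx_i = (0) dx + (3*y^2) dy + (0) dz.
Step 2: Apply d again. Using the 1-form formula, the coefficient of dx ∧ dy in d(df) is ∂^2 f/∂x ∂y - ∂^2 f/∂y ∂x = (0) - (0) = 0 (equality of mixed partials for smooth f).
Similarly for dx ∧ dz and dy ∧ dz — all coefficients vanish. So d(df) = 0.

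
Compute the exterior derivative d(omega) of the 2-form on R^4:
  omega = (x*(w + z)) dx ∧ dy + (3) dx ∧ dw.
d(omega) = (x) dx ∧ dy ∧ dz + (x) dx ∧ dy ∧ dw

For a 2-form omega = sum_{i<j} g_{ij} dx_i ∧ dx_j, the exterior derivative is
  d(omega) = sum_{i<j} d(g_{ij}) ∧ dx_i ∧ dx_j = sum_{i<j, k} (∂g_{ij}/∂x_k) dx_k ∧ dx_i ∧ dx_j.
Expand each term, using dx_k ∧ dx_i ∧ dx_j = sgn(permutation) dx_{(a)} ∧ dx_{(b)} ∧ dx_{(c)} with (a < b < c) sorted:
  d(x*(w + z)) includes (∂/∂z)(x*(w + z)) dz = (x) dz, which multiplied by dx ∧ dy gives (x) dx ∧ dy ∧ dz
  d(x*(w + z)) includes (∂/∂w)(x*(w + z)) dw = (x) dw, which multiplied by dx ∧ dy gives (x) dx ∧ dy ∧ dw
Collecting like 3-forms: d(omega) = (x) dx ∧ dy ∧ dz + (x) dx ∧ dy ∧ dw.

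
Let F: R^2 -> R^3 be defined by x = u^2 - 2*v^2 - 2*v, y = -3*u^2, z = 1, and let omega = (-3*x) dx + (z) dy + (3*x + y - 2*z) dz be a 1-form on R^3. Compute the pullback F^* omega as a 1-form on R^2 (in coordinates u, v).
F^* omega = (6*u*(-u^2 + 2*v^2 + 2*v - 1)) du + (12*u^2*v + 6*u^2 - 24*v^3 - 36*v^2 - 12*v) dv

Using F^*(f dg) = (f ∘ F) d(g ∘ F), substitute each coordinate x_i by F_i(u, v) in f_i, and replace dx_i by d F_i = (∂F_i/∂u) du + (∂F_i/∂v) dv.
  For the x component: f_1(F) = -3*u^2 + 6*v^2 + 6*v; d F_1 = (2*u) du + (-4*v - 2) dv
  For the y component: f_2(F) = 1; d F_2 = (-6*u) du + (0) dv
  For the z component: f_3(F) = -6*v^2 - 6*v - 2; d F_3 = (0) du + (0) dv
Combining and collecting du, dv coefficients:
  coeff of du: 6*u*(-u^2 + 2*v^2 + 2*v - 1)
  coeff of dv: 12*u^2*v + 6*u^2 - 24*v^3 - 36*v^2 - 12*v
F^* omega = (6*u*(-u^2 + 2*v^2 + 2*v - 1)) du + (12*u^2*v + 6*u^2 - 24*v^3 - 36*v^2 - 12*v) dv.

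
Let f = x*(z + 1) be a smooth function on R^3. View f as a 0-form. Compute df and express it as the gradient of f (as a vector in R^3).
df = (z + 1) dx + (0) dy + (x) dz; grad f = (z + 1, 0, x)

For a 0-form f, d f = (∂f/∂x) dx + (∂f/∂y) dy + (∂f/∂z) dz. The components of the vector representation are exactly the entries of grad f in Cartesian coordinates:
  ∂f/∂x = z + 1
  ∂f/∂y = 0
  ∂f/∂z = x.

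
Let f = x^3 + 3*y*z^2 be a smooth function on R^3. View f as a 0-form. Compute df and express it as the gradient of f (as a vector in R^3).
df = (3*x^2) dx + (3*z^2) dy + (6*y*z) dz; grad f = (3*x^2, 3*z^2, 6*y*z)

For a 0-form f, d f = (∂f/∂x) dx + (∂f/∂y) dy + (∂f/∂z) dz. The components of the vector representation are exactly the entries of grad f in Cartesian coordinates:
  ∂f/∂x = 3*x^2
  ∂f/∂y = 3*z^2
  ∂f/∂z = 6*y*z.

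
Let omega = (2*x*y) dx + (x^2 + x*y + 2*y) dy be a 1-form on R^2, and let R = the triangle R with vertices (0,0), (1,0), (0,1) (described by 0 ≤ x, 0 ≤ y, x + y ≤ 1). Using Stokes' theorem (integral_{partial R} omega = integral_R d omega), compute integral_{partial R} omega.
integral_(partial R) omega = 1/6

Stokes: integral_partial_R omega = integral_R d omega with d omega = (∂Q/∂x - ∂P/∂y) dx ∧ dy.
  ∂Q/∂x = 2*x + y
  ∂P/∂y = 2*x
  integrand = ∂Q/∂x - ∂P/∂y = y.
Integrating over R: integral_0^1 integral_0^{1-x} (y) dy dx = 1/6.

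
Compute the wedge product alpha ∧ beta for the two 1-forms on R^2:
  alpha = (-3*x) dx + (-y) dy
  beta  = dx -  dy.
alpha ∧ beta = (3*x + y) dx ∧ dy

Distribute the wedge, using dx_i ∧ dx_j = -dx_j ∧ dx_i and dx_i ∧ dx_i = 0. For each pair (i, j) with i < j, the coefficient of dx_i ∧ dx_j in alpha ∧ beta is (alpha_i * beta_j - alpha_j * beta_i). Collecting: alpha ∧ beta = (3*x + y) dx ∧ dy.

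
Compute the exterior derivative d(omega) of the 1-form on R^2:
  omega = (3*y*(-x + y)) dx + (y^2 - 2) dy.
d(omega) = (3*x - 6*y) dx ∧ dy

For a 1-form omega = sum_i f_i dx_i, the exterior derivative is
  d(omega) = sum_{i < j} (∂f_j/∂x_i - ∂f_i/∂x_j) dx_i ∧ dx_j.
  coefficient of dx ∧ dy: ∂f_2/∂x - ∂f_1/∂y = ∂(y^2 - 2)/∂x - ∂(3*y*(-x + y))/∂y = 3*x - 6*y
Assembling: d(omega) = (3*x - 6*y) dx ∧ dy.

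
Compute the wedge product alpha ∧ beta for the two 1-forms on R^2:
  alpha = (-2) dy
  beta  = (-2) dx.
alpha ∧ beta = (-4) dx ∧ dy

Distribute the wedge, using dx_i ∧ dx_j = -dx_j ∧ dx_i and dx_i ∧ dx_i = 0. For each pair (i, j) with i < j, the coefficient of dx_i ∧ dx_j in alpha ∧ beta is (alpha_i * beta_j - alpha_j * beta_i). Collecting: alpha ∧ beta = (-4) dx ∧ dy.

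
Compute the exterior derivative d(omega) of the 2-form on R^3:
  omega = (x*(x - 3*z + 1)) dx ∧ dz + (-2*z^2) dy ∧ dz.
d(omega) = 0

For a 2-form omega = sum_{i<j} g_{ij} dx_i ∧ dx_j, the exterior derivative is
  d(omega) = sum_{i<j} d(g_{ij}) ∧ dx_i ∧ dx_j = sum_{i<j, k} (∂g_{ij}/∂x_k) dx_k ∧ dx_i ∧ dx_j.
Expand each term, using dx_k ∧ dx_i ∧ dx_j = sgn(permutation) dx_{(a)} ∧ dx_{(b)} ∧ dx_{(c)} with (a < b < c) sorted:

Collecting like 3-forms: d(omega) = 0.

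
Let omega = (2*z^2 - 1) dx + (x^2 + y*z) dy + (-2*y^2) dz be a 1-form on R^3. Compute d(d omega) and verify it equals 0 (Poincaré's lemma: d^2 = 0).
d(d omega) = 0

Step 1: d omega = sum_{i<j} (∂f_j/∂x_i - ∂f_i/∂x_j) dx_i ∧ dx_j:
  coeff of dx ∧ dy: 2*x
  coeff of dx ∧ dz: -4*z
  coeff of dy ∧ dz: -5*y
Step 2: Apply d again to each 2-form coefficient. The only possible 3-form in R^3 is dx ∧ dy ∧ dz, with coefficient
  ∂(coeff of dy∧dz)/∂x - ∂(coeff of dx∧dz)/∂y + ∂(coeff of dx∧dy)/∂z
  = ∂/∂x (-5*y) - ∂/∂y (-4*z) + ∂/∂z (2*x).
Each of these terms simplifies to sums of mixed partials that cancel in pairs. The result is 0 (by equality of mixed partials for smooth functions — Schwarz / Clairaut).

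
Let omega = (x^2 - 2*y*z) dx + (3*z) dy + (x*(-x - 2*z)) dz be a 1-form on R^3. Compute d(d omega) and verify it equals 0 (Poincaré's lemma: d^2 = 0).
d(d omega) = 0

Step 1: d omega = sum_{i<j} (∂f_j/∂x_i - ∂f_i/∂x_j) dx_i ∧ dx_j:
  coeff of dx ∧ dy: 2*z
  coeff of dx ∧ dz: -2*x + 2*y - 2*z
  coeff of dy ∧ dz: -3
Step 2: Apply d again to each 2-form coefficient. The only possible 3-form in R^3 is dx ∧ dy ∧ dz, with coefficient
  ∂(coeff of dy∧dz)/∂x - ∂(coeff of dx∧dz)/∂y + ∂(coeff of dx∧dy)/∂z
  = ∂/∂x (-3) - ∂/∂y (-2*x + 2*y - 2*z) + ∂/∂z (2*z).
Each of these terms simplifies to sums of mixed partials that cancel in pairs. The result is 0 (by equality of mixed partials for smooth functions — Schwarz / Clairaut).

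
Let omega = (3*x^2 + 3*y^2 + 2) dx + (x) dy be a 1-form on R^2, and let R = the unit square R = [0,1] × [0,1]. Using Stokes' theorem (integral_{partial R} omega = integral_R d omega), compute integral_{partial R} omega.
integral_(partial R) omega = -2

Stokes: integral_partial_R omega = integral_R d omega with d omega = (∂Q/∂x - ∂P/∂y) dx ∧ dy.
  ∂Q/∂x = 1
  ∂P/∂y = 6*y
  integrand = ∂Q/∂x - ∂P/∂y = 1 - 6*y.
Integrating over R: integral_0^1 integral_0^1 (1 - 6*y) dx dy = -2.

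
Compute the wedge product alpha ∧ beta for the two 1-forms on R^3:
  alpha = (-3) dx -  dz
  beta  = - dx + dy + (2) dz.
alpha ∧ beta = (-3) dx ∧ dy + (-7) dx ∧ dz + (1) dy ∧ dz

Distribute the wedge, using dx_i ∧ dx_j = -dx_j ∧ dx_i and dx_i ∧ dx_i = 0. For each pair (i, j) with i < j, the coefficient of dx_i ∧ dx_j in alpha ∧ beta is (alpha_i * beta_j - alpha_j * beta_i). Collecting: alpha ∧ beta = (-3) dx ∧ dy + (-7) dx ∧ dz + (1) dy ∧ dz.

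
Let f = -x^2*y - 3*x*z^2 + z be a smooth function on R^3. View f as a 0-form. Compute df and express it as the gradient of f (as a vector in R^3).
df = (-2*x*y - 3*z^2) dx + (-x^2) dy + (-6*x*z + 1) dz; grad f = (-2*x*y - 3*z^2, -x^2, -6*x*z + 1)

For a 0-form f, d f = (∂f/∂x) dx + (∂f/∂y) dy + (∂f/∂z) dz. The components of the vector representation are exactly the entries of grad f in Cartesian coordinates:
  ∂f/∂x = -2*x*y - 3*z^2
  ∂f/∂y = -x^2
  ∂f/∂z = -6*x*z + 1.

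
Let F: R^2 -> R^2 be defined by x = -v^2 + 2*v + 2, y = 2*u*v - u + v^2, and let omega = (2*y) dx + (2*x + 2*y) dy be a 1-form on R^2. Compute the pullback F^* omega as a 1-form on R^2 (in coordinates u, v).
F^* omega = (8*u*v^2 - 8*u*v + 2*u + 8*v^2 + 4*v - 4) du + (8*u^2*v - 4*u^2 + 16*u*v + 4*u - 4*v^3 + 12*v^2 + 8*v) dv

Using F^*(f dg) = (f ∘ F) d(g ∘ F), substitute each coordinate x_i by F_i(u, v) in f_i, and replace dx_i by d F_i = (∂F_i/∂u) du + (∂F_i/∂v) dv.
  For the x component: f_1(F) = 4*u*v - 2*u + 2*v^2; d F_1 = (0) du + (2 - 2*v) dv
  For the y component: f_2(F) = 4*u*v - 2*u + 4*v + 4; d F_2 = (2*v - 1) du + (2*u + 2*v) dv
Combining and collecting du, dv coefficients:
  coeff of du: 8*u*v^2 - 8*u*v + 2*u + 8*v^2 + 4*v - 4
  coeff of dv: 8*u^2*v - 4*u^2 + 16*u*v + 4*u - 4*v^3 + 12*v^2 + 8*v
F^* omega = (8*u*v^2 - 8*u*v + 2*u + 8*v^2 + 4*v - 4) du + (8*u^2*v - 4*u^2 + 16*u*v + 4*u - 4*v^3 + 12*v^2 + 8*v) dv.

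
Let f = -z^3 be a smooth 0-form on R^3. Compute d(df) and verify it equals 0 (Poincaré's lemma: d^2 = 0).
d(df) = 0

Step 1: df = sum_i (∂f/∂x_i) dx_i = (0) dx + (0) dy + (-3*z^2) dz.
Step 2: Apply d again. Using the 1-form formula, the coefficient of dx ∧ dy in d(df) is ∂^2 f/∂x ∂y - ∂^2 f/∂y ∂x = (0) - (0) = 0 (equality of mixed partials for smooth f).
Similarly for dx ∧ dz and dy ∧ dz — all coefficients vanish. So d(df) = 0.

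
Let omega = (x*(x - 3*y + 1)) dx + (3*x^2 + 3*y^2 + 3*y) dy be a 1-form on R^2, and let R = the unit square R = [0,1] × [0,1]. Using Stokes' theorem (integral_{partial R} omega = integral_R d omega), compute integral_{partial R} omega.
integral_(partial R) omega = 9/2

Stokes: integral_partial_R omega = integral_R d omega with d omega = (∂Q/∂x - ∂P/∂y) dx ∧ dy.
  ∂Q/∂x = 6*x
  ∂P/∂y = -3*x
  integrand = ∂Q/∂x - ∂P/∂y = 9*x.
Integrating over R: integral_0^1 integral_0^1 (9*x) dx dy = 9/2.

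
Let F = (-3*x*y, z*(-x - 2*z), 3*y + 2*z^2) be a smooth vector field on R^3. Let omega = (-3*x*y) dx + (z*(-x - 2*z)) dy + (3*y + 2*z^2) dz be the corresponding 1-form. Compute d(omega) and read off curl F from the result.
d(omega) = (x + 4*z + 3) dy ∧ dz + (0) dz ∧ dx + (3*x - z) dx ∧ dy; curl F = (x + 4*z + 3, 0, 3*x - z)

d omega = sum_{i<j} (∂f_j/∂x_i - ∂f_i/∂x_j) dx_i ∧ dx_j. Under the identification (dy ∧ dz, dz ∧ dx, dx ∧ dy) ↔ (e_x, e_y, e_z), the coefficients are exactly the components of curl F. Compute:
  ∂R/∂y - ∂Q/∂z = (3) - (-x - 4*z) = x + 4*z + 3
  ∂P/∂z - ∂R/∂x = (0) - (0) = 0
  ∂Q/∂x - ∂P/∂y = (-z) - (-3*x) = 3*x - z.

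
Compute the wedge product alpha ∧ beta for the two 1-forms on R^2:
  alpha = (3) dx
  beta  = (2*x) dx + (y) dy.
alpha ∧ beta = (3*y) dx ∧ dy

Distribute the wedge, using dx_i ∧ dx_j = -dx_j ∧ dx_i and dx_i ∧ dx_i = 0. For each pair (i, j) with i < j, the coefficient of dx_i ∧ dx_j in alpha ∧ beta is (alpha_i * beta_j - alpha_j * beta_i). Collecting: alpha ∧ beta = (3*y) dx ∧ dy.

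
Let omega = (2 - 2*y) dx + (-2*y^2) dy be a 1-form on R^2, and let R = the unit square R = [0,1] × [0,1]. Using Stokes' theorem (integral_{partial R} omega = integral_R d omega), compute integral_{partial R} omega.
integral_(partial R) omega = 2

Stokes: integral_partial_R omega = integral_R d omega with d omega = (∂Q/∂x - ∂P/∂y) dx ∧ dy.
  ∂Q/∂x = 0
  ∂P/∂y = -2
  integrand = ∂Q/∂x - ∂P/∂y = 2.
Integrating over R: integral_0^1 integral_0^1 (2) dx dy = 2.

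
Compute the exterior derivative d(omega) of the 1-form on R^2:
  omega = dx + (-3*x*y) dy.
d(omega) = (-3*y) dx ∧ dy

For a 1-form omega = sum_i f_i dx_i, the exterior derivative is
  d(omega) = sum_{i < j} (∂f_j/∂x_i - ∂f_i/∂x_j) dx_i ∧ dx_j.
  coefficient of dx ∧ dy: ∂f_2/∂x - ∂f_1/∂y = ∂(-3*x*y)/∂x - ∂(1)/∂y = -3*y
Assembling: d(omega) = (-3*y) dx ∧ dy.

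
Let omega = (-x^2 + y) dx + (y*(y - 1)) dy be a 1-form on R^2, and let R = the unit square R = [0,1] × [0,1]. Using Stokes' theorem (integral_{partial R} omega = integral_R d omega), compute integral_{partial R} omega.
integral_(partial R) omega = -1

Stokes: integral_partial_R omega = integral_R d omega with d omega = (∂Q/∂x - ∂P/∂y) dx ∧ dy.
  ∂Q/∂x = 0
  ∂P/∂y = 1
  integrand = ∂Q/∂x - ∂P/∂y = -1.
Integrating over R: integral_0^1 integral_0^1 (-1) dx dy = -1.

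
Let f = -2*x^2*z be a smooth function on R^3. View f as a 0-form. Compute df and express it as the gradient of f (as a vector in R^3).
df = (-4*x*z) dx + (0) dy + (-2*x^2) dz; grad f = (-4*x*z, 0, -2*x^2)

For a 0-form f, d f = (∂f/∂x) dx + (∂f/∂y) dy + (∂f/∂z) dz. The components of the vector representation are exactly the entries of grad f in Cartesian coordinates:
  ∂f/∂x = -4*x*z
  ∂f/∂y = 0
  ∂f/∂z = -2*x^2.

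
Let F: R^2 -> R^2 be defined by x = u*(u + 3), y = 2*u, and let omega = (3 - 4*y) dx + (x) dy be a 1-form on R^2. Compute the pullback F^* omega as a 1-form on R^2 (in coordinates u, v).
F^* omega = (-14*u^2 - 12*u + 9) du

Using F^*(f dg) = (f ∘ F) d(g ∘ F), substitute each coordinate x_i by F_i(u, v) in f_i, and replace dx_i by d F_i = (∂F_i/∂u) du + (∂F_i/∂v) dv.
  For the x component: f_1(F) = 3 - 8*u; d F_1 = (2*u + 3) du + (0) dv
  For the y component: f_2(F) = u*(u + 3); d F_2 = (2) du + (0) dv
Combining and collecting du, dv coefficients:
  coeff of du: -14*u^2 - 12*u + 9
  coeff of dv: 0
F^* omega = (-14*u^2 - 12*u + 9) du.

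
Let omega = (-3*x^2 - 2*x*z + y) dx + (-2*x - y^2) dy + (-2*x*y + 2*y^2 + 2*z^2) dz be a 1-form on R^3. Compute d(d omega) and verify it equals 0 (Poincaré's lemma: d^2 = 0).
d(d omega) = 0

Step 1: d omega = sum_{i<j} (∂f_j/∂x_i - ∂f_i/∂x_j) dx_i ∧ dx_j:
  coeff of dx ∧ dy: -3
  coeff of dx ∧ dz: 2*x - 2*y
  coeff of dy ∧ dz: -2*x + 4*y
Step 2: Apply d again to each 2-form coefficient. The only possible 3-form in R^3 is dx ∧ dy ∧ dz, with coefficient
  ∂(coeff of dy∧dz)/∂x - ∂(coeff of dx∧dz)/∂y + ∂(coeff of dx∧dy)/∂z
  = ∂/∂x (-2*x + 4*y) - ∂/∂y (2*x - 2*y) + ∂/∂z (-3).
Each of these terms simplifies to sums of mixed partials that cancel in pairs. The result is 0 (by equality of mixed partials for smooth functions — Schwarz / Clairaut).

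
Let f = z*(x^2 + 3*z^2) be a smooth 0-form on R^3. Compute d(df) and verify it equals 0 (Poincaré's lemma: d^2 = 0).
d(df) = 0

Step 1: df = sum_i (∂f/∂x_i) dx_i = (2*x*z) dx + (0) dy + (x^2 + 9*z^2) dz.
Step 2: Apply d again. Using the 1-form formula, the coefficient of dx ∧ dy in d(df) is ∂^2 f/∂x ∂y - ∂^2 f/∂y ∂x = (0) - (0) = 0 (equality of mixed partials for smooth f).
Similarly for dx ∧ dz and dy ∧ dz — all coefficients vanish. So d(df) = 0.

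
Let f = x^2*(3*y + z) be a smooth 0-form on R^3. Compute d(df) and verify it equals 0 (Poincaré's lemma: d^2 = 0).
d(df) = 0

Step 1: df = sum_i (∂f/∂x_i) dx_i = (2*x*(3*y + z)) dx + (3*x^2) dy + (x^2) dz.
Step 2: Apply d again. Using the 1-form formula, the coefficient of dx ∧ dy in d(df) is ∂^2 f/∂x ∂y - ∂^2 f/∂y ∂x = (6*x) - (6*x) = 0 (equality of mixed partials for smooth f).
Similarly for dx ∧ dz and dy ∧ dz — all coefficients vanish. So d(df) = 0.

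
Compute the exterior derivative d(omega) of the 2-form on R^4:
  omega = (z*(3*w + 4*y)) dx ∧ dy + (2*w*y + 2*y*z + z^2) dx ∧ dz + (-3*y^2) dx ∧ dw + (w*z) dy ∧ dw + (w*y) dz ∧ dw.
d(omega) = (w + 4*y - 2*z) dx ∧ dy ∧ dz + (6*y + 3*z) dx ∧ dy ∧ dw + (2*y) dx ∧ dz ∧ dw

For a 2-form omega = sum_{i<j} g_{ij} dx_i ∧ dx_j, the exterior derivative is
  d(omega) = sum_{i<j} d(g_{ij}) ∧ dx_i ∧ dx_j = sum_{i<j, k} (∂g_{ij}/∂x_k) dx_k ∧ dx_i ∧ dx_j.
Expand each term, using dx_k ∧ dx_i ∧ dx_j = sgn(permutation) dx_{(a)} ∧ dx_{(b)} ∧ dx_{(c)} with (a < b < c) sorted:
  d(z*(3*w + 4*y)) includes (∂/∂z)(z*(3*w + 4*y)) dz = (3*w + 4*y) dz, which multiplied by dx ∧ dy gives (3*w + 4*y) dx ∧ dy ∧ dz
  d(z*(3*w + 4*y)) includes (∂/∂w)(z*(3*w + 4*y)) dw = (3*z) dw, which multiplied by dx ∧ dy gives (3*z) dx ∧ dy ∧ dw
  d(2*w*y + 2*y*z + z^2) includes (∂/∂y)(2*w*y + 2*y*z + z^2) dy = (2*w + 2*z) dy, which multiplied by dx ∧ dz gives (-2*w - 2*z) dx ∧ dy ∧ dz
  d(2*w*y + 2*y*z + z^2) includes (∂/∂w)(2*w*y + 2*y*z + z^2) dw = (2*y) dw, which multiplied by dx ∧ dz gives (2*y) dx ∧ dz ∧ dw
  d(-3*y^2) includes (∂/∂y)(-3*y^2) dy = (-6*y) dy, which multiplied by dx ∧ dw gives (6*y) dx ∧ dy ∧ dw
  d(w*z) includes (∂/∂z)(w*z) dz = (w) dz, which multiplied by dy ∧ dw gives (-w) dy ∧ dz ∧ dw
  d(w*y) includes (∂/∂y)(w*y) dy = (w) dy, which multiplied by dz ∧ dw gives (w) dy ∧ dz ∧ dw
Collecting like 3-forms: d(omega) = (w + 4*y - 2*z) dx ∧ dy ∧ dz + (6*y + 3*z) dx ∧ dy ∧ dw + (2*y) dx ∧ dz ∧ dw.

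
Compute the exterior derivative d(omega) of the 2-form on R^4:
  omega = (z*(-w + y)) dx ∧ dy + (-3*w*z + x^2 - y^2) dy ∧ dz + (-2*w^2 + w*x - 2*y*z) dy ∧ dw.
d(omega) = (-w + 2*x + y) dx ∧ dy ∧ dz + (w - z) dx ∧ dy ∧ dw + (2*y - 3*z) dy ∧ dz ∧ dw

For a 2-form omega = sum_{i<j} g_{ij} dx_i ∧ dx_j, the exterior derivative is
  d(omega) = sum_{i<j} d(g_{ij}) ∧ dx_i ∧ dx_j = sum_{i<j, k} (∂g_{ij}/∂x_k) dx_k ∧ dx_i ∧ dx_j.
Expand each term, using dx_k ∧ dx_i ∧ dx_j = sgn(permutation) dx_{(a)} ∧ dx_{(b)} ∧ dx_{(c)} with (a < b < c) sorted:
  d(z*(-w + y)) includes (∂/∂z)(z*(-w + y)) dz = (-w + y) dz, which multiplied by dx ∧ dy gives (-w + y) dx ∧ dy ∧ dz
  d(z*(-w + y)) includes (∂/∂w)(z*(-w + y)) dw = (-z) dw, which multiplied by dx ∧ dy gives (-z) dx ∧ dy ∧ dw
  d(-3*w*z + x^2 - y^2) includes (∂/∂x)(-3*w*z + x^2 - y^2) dx = (2*x) dx, which multiplied by dy ∧ dz gives (2*x) dx ∧ dy ∧ dz
  d(-3*w*z + x^2 - y^2) includes (∂/∂w)(-3*w*z + x^2 - y^2) dw = (-3*z) dw, which multiplied by dy ∧ dz gives (-3*z) dy ∧ dz ∧ dw
  d(-2*w^2 + w*x - 2*y*z) includes (∂/∂x)(-2*w^2 + w*x - 2*y*z) dx = (w) dx, which multiplied by dy ∧ dw gives (w) dx ∧ dy ∧ dw
  d(-2*w^2 + w*x - 2*y*z) includes (∂/∂z)(-2*w^2 + w*x - 2*y*z) dz = (-2*y) dz, which multiplied by dy ∧ dw gives (2*y) dy ∧ dz ∧ dw
Collecting like 3-forms: d(omega) = (-w + 2*x + y) dx ∧ dy ∧ dz + (w - z) dx ∧ dy ∧ dw + (2*y - 3*z) dy ∧ dz ∧ dw.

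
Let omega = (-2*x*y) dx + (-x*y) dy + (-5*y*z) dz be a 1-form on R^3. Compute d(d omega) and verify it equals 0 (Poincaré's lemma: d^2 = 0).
d(d omega) = 0

Step 1: d omega = sum_{i<j} (∂f_j/∂x_i - ∂f_i/∂x_j) dx_i ∧ dx_j:
  coeff of dx ∧ dy: 2*x - y
  coeff of dx ∧ dz: 0
  coeff of dy ∧ dz: -5*z
Step 2: Apply d again to each 2-form coefficient. The only possible 3-form in R^3 is dx ∧ dy ∧ dz, with coefficient
  ∂(coeff of dy∧dz)/∂x - ∂(coeff of dx∧dz)/∂y + ∂(coeff of dx∧dy)/∂z
  = ∂/∂x (-5*z) - ∂/∂y (0) + ∂/∂z (2*x - y).
Each of these terms simplifies to sums of mixed partials that cancel in pairs. The result is 0 (by equality of mixed partials for smooth functions — Schwarz / Clairaut).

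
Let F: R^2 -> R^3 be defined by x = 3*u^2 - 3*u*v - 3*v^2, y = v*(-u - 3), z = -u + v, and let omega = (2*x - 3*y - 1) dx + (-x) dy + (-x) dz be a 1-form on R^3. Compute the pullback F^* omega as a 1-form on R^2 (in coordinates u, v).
F^* omega = (36*u^3 - 33*u^2*v + 3*u^2 - 30*u*v^2 + 51*u*v - 6*u + 15*v^3 - 30*v^2 + 3*v) du + (-15*u^3 - 30*u^2*v + 6*u^2 + 33*u*v^2 - 33*u*v + 3*u + 36*v^3 - 60*v^2 + 6*v) dv

Using F^*(f dg) = (f ∘ F) d(g ∘ F), substitute each coordinate x_i by F_i(u, v) in f_i, and replace dx_i by d F_i = (∂F_i/∂u) du + (∂F_i/∂v) dv.
  For the x component: f_1(F) = 6*u^2 - 3*u*v - 6*v^2 + 9*v - 1; d F_1 = (6*u - 3*v) du + (-3*u - 6*v) dv
  For the y component: f_2(F) = -3*u^2 + 3*u*v + 3*v^2; d F_2 = (-v) du + (-u - 3) dv
  For the z component: f_3(F) = -3*u^2 + 3*u*v + 3*v^2; d F_3 = (-1) du + (1) dv
Combining and collecting du, dv coefficients:
  coeff of du: 36*u^3 - 33*u^2*v + 3*u^2 - 30*u*v^2 + 51*u*v - 6*u + 15*v^3 - 30*v^2 + 3*v
  coeff of dv: -15*u^3 - 30*u^2*v + 6*u^2 + 33*u*v^2 - 33*u*v + 3*u + 36*v^3 - 60*v^2 + 6*v
F^* omega = (36*u^3 - 33*u^2*v + 3*u^2 - 30*u*v^2 + 51*u*v - 6*u + 15*v^3 - 30*v^2 + 3*v) du + (-15*u^3 - 30*u^2*v + 6*u^2 + 33*u*v^2 - 33*u*v + 3*u + 36*v^3 - 60*v^2 + 6*v) dv.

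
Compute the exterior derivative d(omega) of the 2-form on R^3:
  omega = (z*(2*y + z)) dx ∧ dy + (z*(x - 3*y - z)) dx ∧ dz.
d(omega) = (2*y + 5*z) dx ∧ dy ∧ dz

For a 2-form omega = sum_{i<j} g_{ij} dx_i ∧ dx_j, the exterior derivative is
  d(omega) = sum_{i<j} d(g_{ij}) ∧ dx_i ∧ dx_j = sum_{i<j, k} (∂g_{ij}/∂x_k) dx_k ∧ dx_i ∧ dx_j.
Expand each term, using dx_k ∧ dx_i ∧ dx_j = sgn(permutation) dx_{(a)} ∧ dx_{(b)} ∧ dx_{(c)} with (a < b < c) sorted:
  d(z*(2*y + z)) includes (∂/∂z)(z*(2*y + z)) dz = (2*y + 2*z) dz, which multiplied by dx ∧ dy gives (2*y + 2*z) dx ∧ dy ∧ dz
  d(z*(x - 3*y - z)) includes (∂/∂y)(z*(x - 3*y - z)) dy = (-3*z) dy, which multiplied by dx ∧ dz gives (3*z) dx ∧ dy ∧ dz
Collecting like 3-forms: d(omega) = (2*y + 5*z) dx ∧ dy ∧ dz.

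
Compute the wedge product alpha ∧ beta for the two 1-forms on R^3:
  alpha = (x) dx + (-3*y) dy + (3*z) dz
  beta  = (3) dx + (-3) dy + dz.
alpha ∧ beta = (-3*x + 9*y) dx ∧ dy + (x - 9*z) dx ∧ dz + (-3*y + 9*z) dy ∧ dz

Distribute the wedge, using dx_i ∧ dx_j = -dx_j ∧ dx_i and dx_i ∧ dx_i = 0. For each pair (i, j) with i < j, the coefficient of dx_i ∧ dx_j in alpha ∧ beta is (alpha_i * beta_j - alpha_j * beta_i). Collecting: alpha ∧ beta = (-3*x + 9*y) dx ∧ dy + (x - 9*z) dx ∧ dz + (-3*y + 9*z) dy ∧ dz.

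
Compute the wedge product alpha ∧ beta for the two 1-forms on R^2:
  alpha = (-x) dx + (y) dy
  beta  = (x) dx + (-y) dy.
alpha ∧ beta = 0

Distribute the wedge, using dx_i ∧ dx_j = -dx_j ∧ dx_i and dx_i ∧ dx_i = 0. For each pair (i, j) with i < j, the coefficient of dx_i ∧ dx_j in alpha ∧ beta is (alpha_i * beta_j - alpha_j * beta_i). Collecting: alpha ∧ beta = 0.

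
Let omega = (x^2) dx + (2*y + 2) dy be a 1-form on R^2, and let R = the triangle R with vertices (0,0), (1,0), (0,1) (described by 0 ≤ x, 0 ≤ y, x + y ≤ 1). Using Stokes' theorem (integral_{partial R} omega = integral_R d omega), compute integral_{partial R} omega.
integral_(partial R) omega = 0

Stokes: integral_partial_R omega = integral_R d omega with d omega = (∂Q/∂x - ∂P/∂y) dx ∧ dy.
  ∂Q/∂x = 0
  ∂P/∂y = 0
  integrand = ∂Q/∂x - ∂P/∂y = 0.
Integrating over R: integral_0^1 integral_0^{1-x} (0) dy dx = 0.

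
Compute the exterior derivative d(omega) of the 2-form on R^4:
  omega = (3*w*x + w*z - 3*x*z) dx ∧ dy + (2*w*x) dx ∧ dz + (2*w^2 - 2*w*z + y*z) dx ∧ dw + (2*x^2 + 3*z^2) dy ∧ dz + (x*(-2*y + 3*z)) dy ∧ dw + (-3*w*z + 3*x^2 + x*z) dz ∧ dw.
d(omega) = (w + x) dx ∧ dy ∧ dz + (3*x - 2*y + 3*z) dx ∧ dy ∧ dw + (2*w + 8*x - y + z) dx ∧ dz ∧ dw + (-3*x) dy ∧ dz ∧ dw

For a 2-form omega = sum_{i<j} g_{ij} dx_i ∧ dx_j, the exterior derivative is
  d(omega) = sum_{i<j} d(g_{ij}) ∧ dx_i ∧ dx_j = sum_{i<j, k} (∂g_{ij}/∂x_k) dx_k ∧ dx_i ∧ dx_j.
Expand each term, using dx_k ∧ dx_i ∧ dx_j = sgn(permutation) dx_{(a)} ∧ dx_{(b)} ∧ dx_{(c)} with (a < b < c) sorted:
  d(3*w*x + w*z - 3*x*z) includes (∂/∂z)(3*w*x + w*z - 3*x*z) dz = (w - 3*x) dz, which multiplied by dx ∧ dy gives (w - 3*x) dx ∧ dy ∧ dz
  d(3*w*x + w*z - 3*x*z) includes (∂/∂w)(3*w*x + w*z - 3*x*z) dw = (3*x + z) dw, which multiplied by dx ∧ dy gives (3*x + z) dx ∧ dy ∧ dw
  d(2*w*x) includes (∂/∂w)(2*w*x) dw = (2*x) dw, which multiplied by dx ∧ dz gives (2*x) dx ∧ dz ∧ dw
  d(2*w^2 - 2*w*z + y*z) includes (∂/∂y)(2*w^2 - 2*w*z + y*z) dy = (z) dy, which multiplied by dx ∧ dw gives (-z) dx ∧ dy ∧ dw
  d(2*w^2 - 2*w*z + y*z) includes (∂/∂z)(2*w^2 - 2*w*z + y*z) dz = (-2*w + y) dz, which multiplied by dx ∧ dw gives (2*w - y) dx ∧ dz ∧ dw
  d(2*x^2 + 3*z^2) includes (∂/∂x)(2*x^2 + 3*z^2) dx = (4*x) dx, which multiplied by dy ∧ dz gives (4*x) dx ∧ dy ∧ dz
  d(x*(-2*y + 3*z)) includes (∂/∂x)(x*(-2*y + 3*z)) dx = (-2*y + 3*z) dx, which multiplied by dy ∧ dw gives (-2*y + 3*z) dx ∧ dy ∧ dw
  d(x*(-2*y + 3*z)) includes (∂/∂z)(x*(-2*y + 3*z)) dz = (3*x) dz, which multiplied by dy ∧ dw gives (-3*x) dy ∧ dz ∧ dw
  d(-3*w*z + 3*x^2 + x*z) includes (∂/∂x)(-3*w*z + 3*x^2 + x*z) dx = (6*x + z) dx, which multiplied by dz ∧ dw gives (6*x + z) dx ∧ dz ∧ dw
Collecting like 3-forms: d(omega) = (w + x) dx ∧ dy ∧ dz + (3*x - 2*y + 3*z) dx ∧ dy ∧ dw + (2*w + 8*x - y + z) dx ∧ dz ∧ dw + (-3*x) dy ∧ dz ∧ dw.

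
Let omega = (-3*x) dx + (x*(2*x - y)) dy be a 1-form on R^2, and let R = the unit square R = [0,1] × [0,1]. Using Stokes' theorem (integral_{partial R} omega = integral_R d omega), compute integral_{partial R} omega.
integral_(partial R) omega = 3/2

Stokes: integral_partial_R omega = integral_R d omega with d omega = (∂Q/∂x - ∂P/∂y) dx ∧ dy.
  ∂Q/∂x = 4*x - y
  ∂P/∂y = 0
  integrand = ∂Q/∂x - ∂P/∂y = 4*x - y.
Integrating over R: integral_0^1 integral_0^1 (4*x - y) dx dy = 3/2.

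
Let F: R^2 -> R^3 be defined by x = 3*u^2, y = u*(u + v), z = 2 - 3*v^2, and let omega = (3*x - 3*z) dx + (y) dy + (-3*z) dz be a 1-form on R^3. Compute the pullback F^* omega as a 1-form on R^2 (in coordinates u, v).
F^* omega = (u*(56*u^2 + 3*u*v + 55*v^2 - 36)) du + (u^3 + u^2*v - 54*v^3 + 36*v) dv

Using F^*(f dg) = (f ∘ F) d(g ∘ F), substitute each coordinate x_i by F_i(u, v) in f_i, and replace dx_i by d F_i = (∂F_i/∂u) du + (∂F_i/∂v) dv.
  For the x component: f_1(F) = 9*u^2 + 9*v^2 - 6; d F_1 = (6*u) du + (0) dv
  For the y component: f_2(F) = u*(u + v); d F_2 = (2*u + v) du + (u) dv
  For the z component: f_3(F) = 9*v^2 - 6; d F_3 = (0) du + (-6*v) dv
Combining and collecting du, dv coefficients:
  coeff of du: u*(56*u^2 + 3*u*v + 55*v^2 - 36)
  coeff of dv: u^3 + u^2*v - 54*v^3 + 36*v
F^* omega = (u*(56*u^2 + 3*u*v + 55*v^2 - 36)) du + (u^3 + u^2*v - 54*v^3 + 36*v) dv.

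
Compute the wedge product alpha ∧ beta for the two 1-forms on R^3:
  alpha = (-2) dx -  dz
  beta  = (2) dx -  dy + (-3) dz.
alpha ∧ beta = (2) dx ∧ dy + (8) dx ∧ dz + (-1) dy ∧ dz

Distribute the wedge, using dx_i ∧ dx_j = -dx_j ∧ dx_i and dx_i ∧ dx_i = 0. For each pair (i, j) with i < j, the coefficient of dx_i ∧ dx_j in alpha ∧ beta is (alpha_i * beta_j - alpha_j * beta_i). Collecting: alpha ∧ beta = (2) dx ∧ dy + (8) dx ∧ dz + (-1) dy ∧ dz.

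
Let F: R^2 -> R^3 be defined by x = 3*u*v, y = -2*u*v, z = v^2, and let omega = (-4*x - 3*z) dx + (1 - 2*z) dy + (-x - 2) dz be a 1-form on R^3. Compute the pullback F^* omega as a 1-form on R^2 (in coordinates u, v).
F^* omega = (v*(-36*u*v - 5*v^2 - 2)) du + (-36*u^2*v - 11*u*v^2 - 2*u - 4*v) dv

Using F^*(f dg) = (f ∘ F) d(g ∘ F), substitute each coordinate x_i by F_i(u, v) in f_i, and replace dx_i by d F_i = (∂F_i/∂u) du + (∂F_i/∂v) dv.
  For the x component: f_1(F) = 3*v*(-4*u - v); d F_1 = (3*v) du + (3*u) dv
  For the y component: f_2(F) = 1 - 2*v^2; d F_2 = (-2*v) du + (-2*u) dv
  For the z component: f_3(F) = -3*u*v - 2; d F_3 = (0) du + (2*v) dv
Combining and collecting du, dv coefficients:
  coeff of du: v*(-36*u*v - 5*v^2 - 2)
  coeff of dv: -36*u^2*v - 11*u*v^2 - 2*u - 4*v
F^* omega = (v*(-36*u*v - 5*v^2 - 2)) du + (-36*u^2*v - 11*u*v^2 - 2*u - 4*v) dv.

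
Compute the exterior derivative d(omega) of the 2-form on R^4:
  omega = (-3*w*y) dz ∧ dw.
d(omega) = (-3*w) dy ∧ dz ∧ dw

For a 2-form omega = sum_{i<j} g_{ij} dx_i ∧ dx_j, the exterior derivative is
  d(omega) = sum_{i<j} d(g_{ij}) ∧ dx_i ∧ dx_j = sum_{i<j, k} (∂g_{ij}/∂x_k) dx_k ∧ dx_i ∧ dx_j.
Expand each term, using dx_k ∧ dx_i ∧ dx_j = sgn(permutation) dx_{(a)} ∧ dx_{(b)} ∧ dx_{(c)} with (a < b < c) sorted:
  d(-3*w*y) includes (∂/∂y)(-3*w*y) dy = (-3*w) dy, which multiplied by dz ∧ dw gives (-3*w) dy ∧ dz ∧ dw
Collecting like 3-forms: d(omega) = (-3*w) dy ∧ dz ∧ dw.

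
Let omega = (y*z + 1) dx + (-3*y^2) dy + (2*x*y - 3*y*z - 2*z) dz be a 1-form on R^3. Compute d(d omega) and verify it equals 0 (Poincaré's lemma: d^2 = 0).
d(d omega) = 0

Step 1: d omega = sum_{i<j} (∂f_j/∂x_i - ∂f_i/∂x_j) dx_i ∧ dx_j:
  coeff of dx ∧ dy: -z
  coeff of dx ∧ dz: y
  coeff of dy ∧ dz: 2*x - 3*z
Step 2: Apply d again to each 2-form coefficient. The only possible 3-form in R^3 is dx ∧ dy ∧ dz, with coefficient
  ∂(coeff of dy∧dz)/∂x - ∂(coeff of dx∧dz)/∂y + ∂(coeff of dx∧dy)/∂z
  = ∂/∂x (2*x - 3*z) - ∂/∂y (y) + ∂/∂z (-z).
Each of these terms simplifies to sums of mixed partials that cancel in pairs. The result is 0 (by equality of mixed partials for smooth functions — Schwarz / Clairaut).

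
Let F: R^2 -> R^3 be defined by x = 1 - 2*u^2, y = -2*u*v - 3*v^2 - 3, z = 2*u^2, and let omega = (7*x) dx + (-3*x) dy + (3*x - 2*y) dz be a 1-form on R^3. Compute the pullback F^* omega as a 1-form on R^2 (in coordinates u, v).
F^* omega = (32*u^3 + 4*u^2*v + 24*u*v^2 + 8*u + 6*v) du + (-12*u^3 - 36*u^2*v + 6*u + 18*v) dv

Using F^*(f dg) = (f ∘ F) d(g ∘ F), substitute each coordinate x_i by F_i(u, v) in f_i, and replace dx_i by d F_i = (∂F_i/∂u) du + (∂F_i/∂v) dv.
  For the x component: f_1(F) = 7 - 14*u^2; d F_1 = (-4*u) du + (0) dv
  For the y component: f_2(F) = 6*u^2 - 3; d F_2 = (-2*v) du + (-2*u - 6*v) dv
  For the z component: f_3(F) = -6*u^2 + 4*u*v + 6*v^2 + 9; d F_3 = (4*u) du + (0) dv
Combining and collecting du, dv coefficients:
  coeff of du: 32*u^3 + 4*u^2*v + 24*u*v^2 + 8*u + 6*v
  coeff of dv: -12*u^3 - 36*u^2*v + 6*u + 18*v
F^* omega = (32*u^3 + 4*u^2*v + 24*u*v^2 + 8*u + 6*v) du + (-12*u^3 - 36*u^2*v + 6*u + 18*v) dv.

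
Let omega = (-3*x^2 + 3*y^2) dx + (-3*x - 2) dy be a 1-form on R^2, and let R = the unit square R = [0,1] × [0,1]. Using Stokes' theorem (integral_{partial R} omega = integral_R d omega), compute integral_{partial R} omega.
integral_(partial R) omega = -6

Stokes: integral_partial_R omega = integral_R d omega with d omega = (∂Q/∂x - ∂P/∂y) dx ∧ dy.
  ∂Q/∂x = -3
  ∂P/∂y = 6*y
  integrand = ∂Q/∂x - ∂P/∂y = -6*y - 3.
Integrating over R: integral_0^1 integral_0^1 (-6*y - 3) dx dy = -6.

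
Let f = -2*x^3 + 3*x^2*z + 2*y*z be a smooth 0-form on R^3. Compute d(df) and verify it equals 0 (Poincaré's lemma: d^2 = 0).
d(df) = 0

Step 1: df = sum_i (∂f/∂x_i) dx_i = (6*x*(-x + z)) dx + (2*z) dy + (3*x^2 + 2*y) dz.
Step 2: Apply d again. Using the 1-form formula, the coefficient of dx ∧ dy in d(df) is ∂^2 f/∂x ∂y - ∂^2 f/∂y ∂x = (0) - (0) = 0 (equality of mixed partials for smooth f).
Similarly for dx ∧ dz and dy ∧ dz — all coefficients vanish. So d(df) = 0.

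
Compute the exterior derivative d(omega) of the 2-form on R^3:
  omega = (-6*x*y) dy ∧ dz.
d(omega) = (-6*y) dx ∧ dy ∧ dz

For a 2-form omega = sum_{i<j} g_{ij} dx_i ∧ dx_j, the exterior derivative is
  d(omega) = sum_{i<j} d(g_{ij}) ∧ dx_i ∧ dx_j = sum_{i<j, k} (∂g_{ij}/∂x_k) dx_k ∧ dx_i ∧ dx_j.
Expand each term, using dx_k ∧ dx_i ∧ dx_j = sgn(permutation) dx_{(a)} ∧ dx_{(b)} ∧ dx_{(c)} with (a < b < c) sorted:
  d(-6*x*y) includes (∂/∂x)(-6*x*y) dx = (-6*y) dx, which multiplied by dy ∧ dz gives (-6*y) dx ∧ dy ∧ dz
Collecting like 3-forms: d(omega) = (-6*y) dx ∧ dy ∧ dz.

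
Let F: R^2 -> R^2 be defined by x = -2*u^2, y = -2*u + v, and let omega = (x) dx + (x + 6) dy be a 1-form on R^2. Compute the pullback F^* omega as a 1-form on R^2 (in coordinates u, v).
F^* omega = (8*u^3 + 4*u^2 - 12) du + (6 - 2*u^2) dv

Using F^*(f dg) = (f ∘ F) d(g ∘ F), substitute each coordinate x_i by F_i(u, v) in f_i, and replace dx_i by d F_i = (∂F_i/∂u) du + (∂F_i/∂v) dv.
  For the x component: f_1(F) = -2*u^2; d F_1 = (-4*u) du + (0) dv
  For the y component: f_2(F) = 6 - 2*u^2; d F_2 = (-2) du + (1) dv
Combining and collecting du, dv coefficients:
  coeff of du: 8*u^3 + 4*u^2 - 12
  coeff of dv: 6 - 2*u^2
F^* omega = (8*u^3 + 4*u^2 - 12) du + (6 - 2*u^2) dv.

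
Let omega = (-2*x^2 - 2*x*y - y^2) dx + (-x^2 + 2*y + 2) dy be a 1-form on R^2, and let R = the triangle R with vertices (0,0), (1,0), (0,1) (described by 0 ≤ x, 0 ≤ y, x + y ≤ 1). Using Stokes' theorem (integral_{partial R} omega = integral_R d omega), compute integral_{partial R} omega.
integral_(partial R) omega = 1/3

Stokes: integral_partial_R omega = integral_R d omega with d omega = (∂Q/∂x - ∂P/∂y) dx ∧ dy.
  ∂Q/∂x = -2*x
  ∂P/∂y = -2*x - 2*y
  integrand = ∂Q/∂x - ∂P/∂y = 2*y.
Integrating over R: integral_0^1 integral_0^{1-x} (2*y) dy dx = 1/3.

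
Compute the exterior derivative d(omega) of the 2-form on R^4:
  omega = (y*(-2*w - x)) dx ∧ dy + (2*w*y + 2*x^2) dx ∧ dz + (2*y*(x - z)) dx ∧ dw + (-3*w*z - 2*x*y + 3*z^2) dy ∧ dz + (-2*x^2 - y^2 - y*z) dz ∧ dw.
d(omega) = (-2*x - 2*y + 2*z) dx ∧ dy ∧ dw + (-2*w - 2*y) dx ∧ dy ∧ dz + (-4*x + 4*y) dx ∧ dz ∧ dw + (-2*y - 4*z) dy ∧ dz ∧ dw

For a 2-form omega = sum_{i<j} g_{ij} dx_i ∧ dx_j, the exterior derivative is
  d(omega) = sum_{i<j} d(g_{ij}) ∧ dx_i ∧ dx_j = sum_{i<j, k} (∂g_{ij}/∂x_k) dx_k ∧ dx_i ∧ dx_j.
Expand each term, using dx_k ∧ dx_i ∧ dx_j = sgn(permutation) dx_{(a)} ∧ dx_{(b)} ∧ dx_{(c)} with (a < b < c) sorted:
  d(y*(-2*w - x)) includes (∂/∂w)(y*(-2*w - x)) dw = (-2*y) dw, which multiplied by dx ∧ dy gives (-2*y) dx ∧ dy ∧ dw
  d(2*w*y + 2*x^2) includes (∂/∂y)(2*w*y + 2*x^2) dy = (2*w) dy, which multiplied by dx ∧ dz gives (-2*w) dx ∧ dy ∧ dz
  d(2*w*y + 2*x^2) includes (∂/∂w)(2*w*y + 2*x^2) dw = (2*y) dw, which multiplied by dx ∧ dz gives (2*y) dx ∧ dz ∧ dw
  d(2*y*(x - z)) includes (∂/∂y)(2*y*(x - z)) dy = (2*x - 2*z) dy, which multiplied by dx ∧ dw gives (-2*x + 2*z) dx ∧ dy ∧ dw
  d(2*y*(x - z)) includes (∂/∂z)(2*y*(x - z)) dz = (-2*y) dz, which multiplied by dx ∧ dw gives (2*y) dx ∧ dz ∧ dw
  d(-3*w*z - 2*x*y + 3*z^2) includes (∂/∂x)(-3*w*z - 2*x*y + 3*z^2) dx = (-2*y) dx, which multiplied by dy ∧ dz gives (-2*y) dx ∧ dy ∧ dz
  d(-3*w*z - 2*x*y + 3*z^2) includes (∂/∂w)(-3*w*z - 2*x*y + 3*z^2) dw = (-3*z) dw, which multiplied by dy ∧ dz gives (-3*z) dy ∧ dz ∧ dw
  d(-2*x^2 - y^2 - y*z) includes (∂/∂x)(-2*x^2 - y^2 - y*z) dx = (-4*x) dx, which multiplied by dz ∧ dw gives (-4*x) dx ∧ dz ∧ dw
  d(-2*x^2 - y^2 - y*z) includes (∂/∂y)(-2*x^2 - y^2 - y*z) dy = (-2*y - z) dy, which multiplied by dz ∧ dw gives (-2*y - z) dy ∧ dz ∧ dw
Collecting like 3-forms: d(omega) = (-2*x - 2*y + 2*z) dx ∧ dy ∧ dw + (-2*w - 2*y) dx ∧ dy ∧ dz + (-4*x + 4*y) dx ∧ dz ∧ dw + (-2*y - 4*z) dy ∧ dz ∧ dw.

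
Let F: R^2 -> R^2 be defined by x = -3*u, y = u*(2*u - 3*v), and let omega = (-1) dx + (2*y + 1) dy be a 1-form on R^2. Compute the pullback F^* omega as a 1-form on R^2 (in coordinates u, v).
F^* omega = (16*u^3 - 36*u^2*v + 18*u*v^2 + 4*u - 3*v + 3) du + (3*u*(-4*u^2 + 6*u*v - 1)) dv

Using F^*(f dg) = (f ∘ F) d(g ∘ F), substitute each coordinate x_i by F_i(u, v) in f_i, and replace dx_i by d F_i = (∂F_i/∂u) du + (∂F_i/∂v) dv.
  For the x component: f_1(F) = -1; d F_1 = (-3) du + (0) dv
  For the y component: f_2(F) = 4*u^2 - 6*u*v + 1; d F_2 = (4*u - 3*v) du + (-3*u) dv
Combining and collecting du, dv coefficients:
  coeff of du: 16*u^3 - 36*u^2*v + 18*u*v^2 + 4*u - 3*v + 3
  coeff of dv: 3*u*(-4*u^2 + 6*u*v - 1)
F^* omega = (16*u^3 - 36*u^2*v + 18*u*v^2 + 4*u - 3*v + 3) du + (3*u*(-4*u^2 + 6*u*v - 1)) dv.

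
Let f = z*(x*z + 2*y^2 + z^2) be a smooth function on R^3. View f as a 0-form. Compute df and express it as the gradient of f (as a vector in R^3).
df = (z^2) dx + (4*y*z) dy + (2*x*z + 2*y^2 + 3*z^2) dz; grad f = (z^2, 4*y*z, 2*x*z + 2*y^2 + 3*z^2)

For a 0-form f, d f = (∂f/∂x) dx + (∂f/∂y) dy + (∂f/∂z) dz. The components of the vector representation are exactly the entries of grad f in Cartesian coordinates:
  ∂f/∂x = z^2
  ∂f/∂y = 4*y*z
  ∂f/∂z = 2*x*z + 2*y^2 + 3*z^2.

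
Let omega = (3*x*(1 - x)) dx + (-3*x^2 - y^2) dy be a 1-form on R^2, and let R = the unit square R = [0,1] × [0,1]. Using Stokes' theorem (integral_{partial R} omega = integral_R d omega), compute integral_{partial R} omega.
integral_(partial R) omega = -3

Stokes: integral_partial_R omega = integral_R d omega with d omega = (∂Q/∂x - ∂P/∂y) dx ∧ dy.
  ∂Q/∂x = -6*x
  ∂P/∂y = 0
  integrand = ∂Q/∂x - ∂P/∂y = -6*x.
Integrating over R: integral_0^1 integral_0^1 (-6*x) dx dy = -3.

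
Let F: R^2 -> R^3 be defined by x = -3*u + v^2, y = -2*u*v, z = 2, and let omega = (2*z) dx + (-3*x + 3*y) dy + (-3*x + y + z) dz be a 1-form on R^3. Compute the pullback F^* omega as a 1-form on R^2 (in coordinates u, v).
F^* omega = (12*u*v^2 - 18*u*v + 6*v^3 - 12) du + (12*u^2*v - 18*u^2 + 6*u*v^2 + 8*v) dv

Using F^*(f dg) = (f ∘ F) d(g ∘ F), substitute each coordinate x_i by F_i(u, v) in f_i, and replace dx_i by d F_i = (∂F_i/∂u) du + (∂F_i/∂v) dv.
  For the x component: f_1(F) = 4; d F_1 = (-3) du + (2*v) dv
  For the y component: f_2(F) = -6*u*v + 9*u - 3*v^2; d F_2 = (-2*v) du + (-2*u) dv
  For the z component: f_3(F) = -2*u*v + 9*u - 3*v^2 + 2; d F_3 = (0) du + (0) dv
Combining and collecting du, dv coefficients:
  coeff of du: 12*u*v^2 - 18*u*v + 6*v^3 - 12
  coeff of dv: 12*u^2*v - 18*u^2 + 6*u*v^2 + 8*v
F^* omega = (12*u*v^2 - 18*u*v + 6*v^3 - 12) du + (12*u^2*v - 18*u^2 + 6*u*v^2 + 8*v) dv.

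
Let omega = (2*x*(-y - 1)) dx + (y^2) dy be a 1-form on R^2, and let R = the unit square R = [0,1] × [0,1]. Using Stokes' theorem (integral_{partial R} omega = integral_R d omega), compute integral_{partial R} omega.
integral_(partial R) omega = 1

Stokes: integral_partial_R omega = integral_R d omega with d omega = (∂Q/∂x - ∂P/∂y) dx ∧ dy.
  ∂Q/∂x = 0
  ∂P/∂y = -2*x
  integrand = ∂Q/∂x - ∂P/∂y = 2*x.
Integrating over R: integral_0^1 integral_0^1 (2*x) dx dy = 1.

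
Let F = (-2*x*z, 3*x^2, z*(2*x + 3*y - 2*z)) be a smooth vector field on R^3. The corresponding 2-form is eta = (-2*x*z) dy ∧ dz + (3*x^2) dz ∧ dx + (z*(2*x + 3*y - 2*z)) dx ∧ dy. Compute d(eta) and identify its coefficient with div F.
d(eta) = (2*x + 3*y - 6*z) dx ∧ dy ∧ dz; div F = 2*x + 3*y - 6*z

For a 2-form in R^3 of the form above, applying d gives a 3-form with coefficient ∂P/∂x + ∂Q/∂y + ∂R/∂z:
  ∂P/∂x = -2*z
  ∂Q/∂y = 0
  ∂R/∂z = 2*x + 3*y - 4*z
Sum = 2*x + 3*y - 6*z, which is exactly div F.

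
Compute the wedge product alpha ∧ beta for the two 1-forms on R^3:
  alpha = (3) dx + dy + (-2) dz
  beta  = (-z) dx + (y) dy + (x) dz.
alpha ∧ beta = (3*y + z) dx ∧ dy + (3*x - 2*z) dx ∧ dz + (x + 2*y) dy ∧ dz

Distribute the wedge, using dx_i ∧ dx_j = -dx_j ∧ dx_i and dx_i ∧ dx_i = 0. For each pair (i, j) with i < j, the coefficient of dx_i ∧ dx_j in alpha ∧ beta is (alpha_i * beta_j - alpha_j * beta_i). Collecting: alpha ∧ beta = (3*y + z) dx ∧ dy + (3*x - 2*z) dx ∧ dz + (x + 2*y) dy ∧ dz.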